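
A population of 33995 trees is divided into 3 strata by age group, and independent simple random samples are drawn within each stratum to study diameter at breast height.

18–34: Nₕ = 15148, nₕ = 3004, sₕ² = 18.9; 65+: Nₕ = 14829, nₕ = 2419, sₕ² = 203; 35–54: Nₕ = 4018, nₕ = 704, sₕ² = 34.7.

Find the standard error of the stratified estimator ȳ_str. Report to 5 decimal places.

0.12220

Var(ȳ_str) = Σₕ Wₕ²(1 − fₕ)sₕ²/nₕ with Wₕ = Nₕ/N, N = 33995.
18–34: Wₕ = 0.44559494; term = 0.44559494²·(1 − 0.19831001)·18.9/3004 = 0.0010014951.
65+: Wₕ = 0.43621121; term = 0.43621121²·(1 − 0.16312631)·203/2419 = 0.0133633.
35–54: Wₕ = 0.11819385; term = 0.11819385²·(1 − 0.17521155)·34.7/704 = 5.6792261 × 10^-4.
Sum = 0.014932718.
SE = √(0.014932718) = 0.12220.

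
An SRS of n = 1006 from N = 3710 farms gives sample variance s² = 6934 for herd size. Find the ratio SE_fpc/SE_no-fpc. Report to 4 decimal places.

0.8537

f = n/N = 1006/3710 = 0.27115903.
SE_no-fpc = √(s²/n) = 2.6253846; SE_fpc = √((1−f)s²/n) = 2.2413481.
Ratio = √(1−f) = 0.85372183.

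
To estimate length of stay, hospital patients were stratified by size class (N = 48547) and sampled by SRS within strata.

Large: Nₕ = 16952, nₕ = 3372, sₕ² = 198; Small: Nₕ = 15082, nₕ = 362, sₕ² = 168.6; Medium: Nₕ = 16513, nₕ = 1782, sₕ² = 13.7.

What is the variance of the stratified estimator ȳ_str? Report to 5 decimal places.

Var(ȳ_str) = Σₕ Wₕ²(1 − fₕ)sₕ²/nₕ with Wₕ = Nₕ/N, N = 48547.
Large: Wₕ = 0.34918739; term = 0.34918739²·(1 − 0.19891458)·198/3372 = 0.0057355298.
Small: Wₕ = 0.31066801; term = 0.31066801²·(1 − 0.02400212)·168.6/362 = 0.043872355.
Medium: Wₕ = 0.34014460; term = 0.34014460²·(1 − 0.10791498)·13.7/1782 = 7.9349882 × 10^-4.
Sum = 0.050401384.

0.05040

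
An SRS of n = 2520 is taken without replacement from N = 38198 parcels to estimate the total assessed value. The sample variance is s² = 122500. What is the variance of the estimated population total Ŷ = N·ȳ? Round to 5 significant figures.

Var(Ŷ) = N²·Var(ȳ) = N²·(1 − n/N)·s²/n.
f = 2520/38198 = 0.06597204; Var(ȳ) = 0.93402796·122500/2520 = 45.404137.
Var(Ŷ) = 38198² · 45.404137 = 6.6248595 × 10^10.

6.6249 × 10^10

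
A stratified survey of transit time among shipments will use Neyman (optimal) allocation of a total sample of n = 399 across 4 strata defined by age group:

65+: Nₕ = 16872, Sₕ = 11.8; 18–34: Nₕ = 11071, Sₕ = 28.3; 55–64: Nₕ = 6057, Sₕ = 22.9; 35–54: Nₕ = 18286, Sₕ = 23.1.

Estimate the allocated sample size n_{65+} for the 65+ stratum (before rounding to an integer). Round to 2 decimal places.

74.00

Neyman allocation: nₕ = n·NₕSₕ / Σⱼ NⱼSⱼ.
Σ NⱼSⱼ = 16872·11.8 + 11071·28.3 + 6057·22.9 + 18286·23.1 = 1.0735108 × 10^6.
n_{65+} = 399·16872·11.8 / (1.0735108 × 10^6) = 74.00.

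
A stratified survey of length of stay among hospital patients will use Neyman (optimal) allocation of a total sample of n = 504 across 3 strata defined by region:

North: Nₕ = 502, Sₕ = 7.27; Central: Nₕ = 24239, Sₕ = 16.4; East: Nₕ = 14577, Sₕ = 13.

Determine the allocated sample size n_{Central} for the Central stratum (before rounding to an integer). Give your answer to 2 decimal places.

Neyman allocation: nₕ = n·NₕSₕ / Σⱼ NⱼSⱼ.
Σ NⱼSⱼ = 502·7.27 + 24239·16.4 + 14577·13 = 590670.14.
n_{Central} = 504·24239·16.4 / 590670.14 = 339.19.

339.19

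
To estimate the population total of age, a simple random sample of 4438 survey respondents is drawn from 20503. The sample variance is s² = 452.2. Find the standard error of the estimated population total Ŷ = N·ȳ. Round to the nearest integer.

5793

Var(Ŷ) = N²·Var(ȳ) = N²·(1 − n/N)·s²/n.
f = 4438/20503 = 0.21645613; Var(ȳ) = 0.78354387·452.2/4438 = 0.079837436.
Var(Ŷ) = 20503² · 0.079837436 = 3.3561503 × 10^7.
SE(Ŷ) = √(3.3561503 × 10^7) = 5793.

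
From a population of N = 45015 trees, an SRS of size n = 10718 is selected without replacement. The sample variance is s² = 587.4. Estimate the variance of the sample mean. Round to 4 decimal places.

0.0418

Under SRS without replacement, Var(ȳ) = (1 − f)·s²/n with f = n/N = 10718/45015 = 0.23809841.
Var(ȳ) = (1 − 0.23809841)·587.4/10718 = 0.76190159·0.054805001 = 0.041756017.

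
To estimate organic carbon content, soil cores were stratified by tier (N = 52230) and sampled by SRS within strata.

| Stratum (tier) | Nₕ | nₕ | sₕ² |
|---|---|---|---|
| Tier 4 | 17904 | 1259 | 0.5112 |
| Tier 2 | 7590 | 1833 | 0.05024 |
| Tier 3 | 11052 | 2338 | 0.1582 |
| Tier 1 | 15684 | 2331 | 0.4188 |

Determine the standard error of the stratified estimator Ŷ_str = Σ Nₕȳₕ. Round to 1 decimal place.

407.9

Var(Ŷ_str) = Σₕ Nₕ²(1 − fₕ)sₕ²/nₕ.
Tier 4: 17904²·(1 − 1259/17904)·0.5112/1259 = 121003.79.
Tier 2: 7590²·(1 − 1833/7590)·0.05024/1833 = 1197.6369.
Tier 3: 11052²·(1 − 2338/11052)·0.1582/2338 = 6516.5901.
Tier 1: 15684²·(1 − 2331/15684)·0.4188/2331 = 37627.042.
Sum = 166345.06.
SE = √(166345.06) = 407.9.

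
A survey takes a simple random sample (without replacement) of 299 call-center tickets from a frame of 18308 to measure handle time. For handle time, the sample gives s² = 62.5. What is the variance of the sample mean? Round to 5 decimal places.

Under SRS without replacement, Var(ȳ) = (1 − f)·s²/n with f = n/N = 299/18308 = 0.01633166.
Var(ȳ) = (1 − 0.01633166)·62.5/299 = 0.98366834·0.2090301 = 0.20561629.

0.20562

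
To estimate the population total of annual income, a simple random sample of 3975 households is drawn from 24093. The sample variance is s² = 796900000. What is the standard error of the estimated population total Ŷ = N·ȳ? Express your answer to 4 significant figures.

9.858 × 10^6

Var(Ŷ) = N²·Var(ȳ) = N²·(1 − n/N)·s²/n.
f = 3975/24093 = 0.16498568; Var(ȳ) = 0.83501432·796900000/3975 = 167401.99.
Var(Ŷ) = 24093² · 167401.99 = 9.7172277 × 10^13.
SE(Ŷ) = √(9.7172277 × 10^13) = 9.858 × 10^6.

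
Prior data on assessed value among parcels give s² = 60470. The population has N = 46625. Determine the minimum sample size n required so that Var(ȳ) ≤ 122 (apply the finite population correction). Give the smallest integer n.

Without fpc, n₀ = s²/D = 60470/122 = 495.6557.
With fpc, (1 − n/N)·s²/n ≤ D requires n ≥ n₀/(1 + n₀/N) = 495.6557/(1 + 495.6557/46625) = 490.4420.
Rounding up, n = 491.

491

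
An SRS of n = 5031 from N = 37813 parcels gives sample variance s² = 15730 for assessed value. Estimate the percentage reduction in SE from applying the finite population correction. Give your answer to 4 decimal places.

6.8898

f = n/N = 5031/37813 = 0.13304948.
SE_no-fpc = √(s²/n) = 1.7682237; SE_fpc = √((1−f)s²/n) = 1.6463962.
Ratio = √(1−f) = 0.93110178. Reduction = 100·(1 − 0.93110178) = 6.8898%.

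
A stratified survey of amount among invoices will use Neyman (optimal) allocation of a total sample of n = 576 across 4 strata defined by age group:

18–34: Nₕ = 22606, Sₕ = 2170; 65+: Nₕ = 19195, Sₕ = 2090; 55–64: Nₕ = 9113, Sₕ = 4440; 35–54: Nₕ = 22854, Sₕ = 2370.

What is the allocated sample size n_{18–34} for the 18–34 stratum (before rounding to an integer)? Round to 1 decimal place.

153.7

Neyman allocation: nₕ = n·NₕSₕ / Σⱼ NⱼSⱼ.
Σ NⱼSⱼ = 22606·2170 + 19195·2090 + 9113·4440 + 22854·2370 = 1.8379827 × 10^8.
n_{18–34} = 576·22606·2170 / (1.8379827 × 10^8) = 153.7.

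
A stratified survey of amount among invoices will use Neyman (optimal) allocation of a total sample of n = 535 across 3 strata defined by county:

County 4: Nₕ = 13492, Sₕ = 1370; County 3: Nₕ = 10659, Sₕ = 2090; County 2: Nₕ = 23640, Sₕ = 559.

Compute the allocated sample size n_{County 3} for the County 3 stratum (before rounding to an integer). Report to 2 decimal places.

220.81

Neyman allocation: nₕ = n·NₕSₕ / Σⱼ NⱼSⱼ.
Σ NⱼSⱼ = 13492·1370 + 10659·2090 + 23640·559 = 5.397611 × 10^7.
n_{County 3} = 535·10659·2090 / (5.397611 × 10^7) = 220.81.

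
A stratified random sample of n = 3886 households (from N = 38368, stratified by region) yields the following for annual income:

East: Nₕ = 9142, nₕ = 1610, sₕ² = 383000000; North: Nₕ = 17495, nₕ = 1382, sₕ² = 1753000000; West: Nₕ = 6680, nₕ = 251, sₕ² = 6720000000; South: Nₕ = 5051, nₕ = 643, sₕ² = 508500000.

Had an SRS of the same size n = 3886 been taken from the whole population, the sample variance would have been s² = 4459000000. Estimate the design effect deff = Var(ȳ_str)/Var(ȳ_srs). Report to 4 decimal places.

1.0153

Var(ȳ_str) = Σ Wₕ²(1−fₕ)sₕ²/nₕ with Wₕ = Nₕ/38368:
  East: (9142/38368)²·(1−1610/9142)·383000000/1610 = 11127.205
  North: (17495/38368)²·(1−1382/17495)·1753000000/1382 = 242899.1
  West: (6680/38368)²·(1−251/6680)·6720000000/251 = 781046.91
  South: (5051/38368)²·(1−643/5051)·508500000/643 = 11960.811
  → Var(ȳ_str) = 1.047034 × 10^6.
Var(ȳ_srs) = (1 − 3886/38368)·4459000000/3886 = 1.0312358 × 10^6.
deff = (1.047034 × 10^6) / (1.0312358 × 10^6) = 1.0153.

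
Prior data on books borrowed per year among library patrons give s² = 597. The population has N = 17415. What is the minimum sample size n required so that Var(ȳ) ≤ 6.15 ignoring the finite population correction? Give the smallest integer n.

Without fpc, n₀ = s²/D = 597/6.15 = 97.0732.
Rounding up, n = 98.

98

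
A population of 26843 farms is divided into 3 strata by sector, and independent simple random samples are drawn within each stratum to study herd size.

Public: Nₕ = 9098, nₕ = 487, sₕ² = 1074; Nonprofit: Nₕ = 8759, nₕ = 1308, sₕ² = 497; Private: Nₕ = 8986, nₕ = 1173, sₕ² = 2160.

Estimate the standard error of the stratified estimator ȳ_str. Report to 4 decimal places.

Var(ȳ_str) = Σₕ Wₕ²(1 − fₕ)sₕ²/nₕ with Wₕ = Nₕ/N, N = 26843.
Public: Wₕ = 0.33893380; term = 0.33893380²·(1 − 0.05352825)·1074/487 = 0.23977988.
Nonprofit: Wₕ = 0.32630481; term = 0.32630481²·(1 − 0.14933212)·497/1308 = 0.034415623.
Private: Wₕ = 0.33476139; term = 0.33476139²·(1 − 0.13053639)·2160/1173 = 0.1794229.
Sum = 0.4536184.
SE = √(0.4536184) = 0.6735.

0.6735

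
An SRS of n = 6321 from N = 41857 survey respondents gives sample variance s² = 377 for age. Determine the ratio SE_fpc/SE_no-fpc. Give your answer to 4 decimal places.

f = n/N = 6321/41857 = 0.15101417.
SE_no-fpc = √(s²/n) = 0.24421806; SE_fpc = √((1−f)s²/n) = 0.22502357.
Ratio = √(1−f) = 0.92140427.

0.9214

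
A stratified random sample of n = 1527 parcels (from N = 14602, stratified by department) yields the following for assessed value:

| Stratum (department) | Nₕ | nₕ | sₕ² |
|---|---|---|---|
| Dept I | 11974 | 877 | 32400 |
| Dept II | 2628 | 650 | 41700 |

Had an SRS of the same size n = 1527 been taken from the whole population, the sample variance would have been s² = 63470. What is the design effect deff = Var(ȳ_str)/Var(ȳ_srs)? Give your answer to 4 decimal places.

Var(ȳ_str) = Σ Wₕ²(1−fₕ)sₕ²/nₕ with Wₕ = Nₕ/14602:
  Dept I: (11974/14602)²·(1−877/11974)·32400/877 = 23.023194
  Dept II: (2628/14602)²·(1−650/2628)·41700/650 = 1.5640465
  → Var(ȳ_str) = 24.587241.
Var(ȳ_srs) = (1 − 1527/14602)·63470/1527 = 37.218496.
deff = 24.587241 / 37.218496 = 0.6606.

0.6606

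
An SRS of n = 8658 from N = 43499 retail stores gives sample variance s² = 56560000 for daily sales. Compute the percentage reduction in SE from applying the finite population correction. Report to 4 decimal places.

f = n/N = 8658/43499 = 0.19903906.
SE_no-fpc = √(s²/n) = 80.825037; SE_fpc = √((1−f)s²/n) = 72.335515.
Ratio = √(1−f) = 0.89496421. Reduction = 100·(1 − 0.89496421) = 10.5036%.

10.5036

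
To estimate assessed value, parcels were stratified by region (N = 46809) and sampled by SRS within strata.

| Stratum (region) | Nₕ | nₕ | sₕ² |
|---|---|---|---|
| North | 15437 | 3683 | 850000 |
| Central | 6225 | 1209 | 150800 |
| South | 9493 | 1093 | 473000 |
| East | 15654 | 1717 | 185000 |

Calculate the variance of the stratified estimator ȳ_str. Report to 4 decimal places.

47.3675

Var(ȳ_str) = Σₕ Wₕ²(1 − fₕ)sₕ²/nₕ with Wₕ = Nₕ/N, N = 46809.
North: Wₕ = 0.32978701; term = 0.32978701²·(1 − 0.23858263)·850000/3683 = 19.112041.
Central: Wₕ = 0.13298725; term = 0.13298725²·(1 − 0.19421687)·150800/1209 = 1.7775147.
South: Wₕ = 0.20280288; term = 0.20280288²·(1 − 0.11513747)·473000/1093 = 15.749436.
East: Wₕ = 0.33442287; term = 0.33442287²·(1 − 0.10968443)·185000/1717 = 10.728459.
Sum = 47.367451.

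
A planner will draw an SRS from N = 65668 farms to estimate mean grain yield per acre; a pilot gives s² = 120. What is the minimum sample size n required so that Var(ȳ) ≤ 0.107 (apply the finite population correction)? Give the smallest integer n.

1103

Without fpc, n₀ = s²/D = 120/0.107 = 1121.4953.
With fpc, (1 − n/N)·s²/n ≤ D requires n ≥ n₀/(1 + n₀/N) = 1121.4953/(1 + 1121.4953/65668) = 1102.6637.
Rounding up, n = 1103.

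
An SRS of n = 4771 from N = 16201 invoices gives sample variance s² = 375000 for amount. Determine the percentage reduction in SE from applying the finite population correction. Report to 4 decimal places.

f = n/N = 4771/16201 = 0.29448799.
SE_no-fpc = √(s²/n) = 8.865657; SE_fpc = √((1−f)s²/n) = 7.4466875.
Ratio = √(1−f) = 0.83994762. Reduction = 100·(1 − 0.83994762) = 16.0052%.

16.0052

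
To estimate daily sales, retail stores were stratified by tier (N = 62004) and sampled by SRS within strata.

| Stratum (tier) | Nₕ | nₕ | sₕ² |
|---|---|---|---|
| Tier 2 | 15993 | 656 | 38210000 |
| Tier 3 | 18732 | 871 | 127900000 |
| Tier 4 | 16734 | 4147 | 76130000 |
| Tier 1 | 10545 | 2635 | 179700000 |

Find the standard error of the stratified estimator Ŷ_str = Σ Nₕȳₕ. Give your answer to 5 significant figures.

8.5423 × 10^6

Var(Ŷ_str) = Σₕ Nₕ²(1 − fₕ)sₕ²/nₕ.
Tier 2: 15993²·(1 − 656/15993)·38210000/656 = 1.4287083 × 10^13.
Tier 3: 18732²·(1 − 871/18732)·127900000/871 = 4.9129496 × 10^13.
Tier 4: 16734²·(1 − 4147/16734)·76130000/4147 = 3.8667295 × 10^12.
Tier 1: 10545²·(1 − 2635/10545)·179700000/2635 = 5.6884052 × 10^12.
Sum = 7.2971714 × 10^13.
SE = √(7.2971714 × 10^13) = 8.5423 × 10^6.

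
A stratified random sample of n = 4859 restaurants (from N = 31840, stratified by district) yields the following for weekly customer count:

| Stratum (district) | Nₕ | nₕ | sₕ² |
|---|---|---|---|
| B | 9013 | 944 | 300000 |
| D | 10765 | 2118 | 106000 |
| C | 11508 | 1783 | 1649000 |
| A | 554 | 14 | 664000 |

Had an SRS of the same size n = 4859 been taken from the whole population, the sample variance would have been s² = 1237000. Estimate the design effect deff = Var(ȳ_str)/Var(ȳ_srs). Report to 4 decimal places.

0.6651

Var(ȳ_str) = Σ Wₕ²(1−fₕ)sₕ²/nₕ with Wₕ = Nₕ/31840:
  B: (9013/31840)²·(1−944/9013)·300000/944 = 22.797763
  D: (10765/31840)²·(1−2118/10765)·106000/2118 = 4.5952938
  C: (11508/31840)²·(1−1783/11508)·1649000/1783 = 102.09692
  A: (554/31840)²·(1−14/554)·664000/14 = 13.995791
  → Var(ȳ_str) = 143.48577.
Var(ȳ_srs) = (1 − 4859/31840)·1237000/4859 = 215.72863.
deff = 143.48577 / 215.72863 = 0.6651.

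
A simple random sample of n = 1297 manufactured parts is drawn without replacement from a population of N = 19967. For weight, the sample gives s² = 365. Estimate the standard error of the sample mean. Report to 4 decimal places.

Under SRS without replacement, Var(ȳ) = (1 − f)·s²/n with f = n/N = 1297/19967 = 0.06495718.
Var(ȳ) = (1 − 0.06495718)·365/1297 = 0.93504282·0.28141866 = 0.2631385.
SE(ȳ) = √(0.2631385) = 0.5130.

0.5130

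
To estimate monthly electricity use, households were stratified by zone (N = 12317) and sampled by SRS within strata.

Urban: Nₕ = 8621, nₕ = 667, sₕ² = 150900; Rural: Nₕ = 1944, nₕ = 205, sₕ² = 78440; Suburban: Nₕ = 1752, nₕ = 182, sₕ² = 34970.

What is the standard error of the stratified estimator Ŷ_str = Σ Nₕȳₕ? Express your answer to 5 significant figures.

131660

Var(Ŷ_str) = Σₕ Nₕ²(1 − fₕ)sₕ²/nₕ.
Urban: 8621²·(1 − 667/8621)·150900/667 = 1.5513387 × 10^10.
Rural: 1944²·(1 − 205/1944)·78440/205 = 1.2935391 × 10^9.
Suburban: 1752²·(1 − 182/1752)·34970/182 = 5.2851583 × 10^8.
Sum = 1.7335442 × 10^10.
SE = √(1.7335442 × 10^10) = 131660.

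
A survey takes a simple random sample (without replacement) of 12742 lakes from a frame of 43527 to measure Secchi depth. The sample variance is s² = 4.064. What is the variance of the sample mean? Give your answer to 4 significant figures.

2.256 × 10^-4

Under SRS without replacement, Var(ȳ) = (1 − f)·s²/n with f = n/N = 12742/43527 = 0.29273784.
Var(ȳ) = (1 − 0.29273784)·4.064/12742 = 0.70726216·3.1894522 × 10^-4 = 2.2557789 × 10^-4.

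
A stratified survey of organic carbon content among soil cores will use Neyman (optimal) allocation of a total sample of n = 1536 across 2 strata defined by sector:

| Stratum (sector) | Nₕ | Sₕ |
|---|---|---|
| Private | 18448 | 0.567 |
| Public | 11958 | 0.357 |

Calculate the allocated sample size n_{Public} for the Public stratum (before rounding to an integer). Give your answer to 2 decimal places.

Neyman allocation: nₕ = n·NₕSₕ / Σⱼ NⱼSⱼ.
Σ NⱼSⱼ = 18448·0.567 + 11958·0.357 = 14729.022.
n_{Public} = 1536·11958·0.357 / 14729.022 = 445.19.

445.19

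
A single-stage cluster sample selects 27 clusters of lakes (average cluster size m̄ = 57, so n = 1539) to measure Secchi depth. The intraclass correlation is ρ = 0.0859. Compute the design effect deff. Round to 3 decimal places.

deff = 1 + (57 − 1)·0.0859 = 1 + 4.8104 = 5.8104.

5.810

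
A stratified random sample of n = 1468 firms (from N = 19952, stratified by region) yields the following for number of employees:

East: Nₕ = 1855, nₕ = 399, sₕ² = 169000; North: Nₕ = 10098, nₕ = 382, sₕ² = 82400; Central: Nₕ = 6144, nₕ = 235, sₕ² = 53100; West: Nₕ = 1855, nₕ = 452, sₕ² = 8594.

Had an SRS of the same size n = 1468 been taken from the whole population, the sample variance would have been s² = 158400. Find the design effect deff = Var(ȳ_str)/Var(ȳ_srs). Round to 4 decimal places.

0.7680

Var(ȳ_str) = Σ Wₕ²(1−fₕ)sₕ²/nₕ with Wₕ = Nₕ/19952:
  East: (1855/19952)²·(1−399/1855)·169000/399 = 2.8737317
  North: (10098/19952)²·(1−382/10098)·82400/382 = 53.163535
  Central: (6144/19952)²·(1−235/6144)·53100/235 = 20.6072
  West: (1855/19952)²·(1−452/1855)·8594/452 = 0.12430415
  → Var(ȳ_str) = 76.768771.
Var(ȳ_srs) = (1 − 1468/19952)·158400/1468 = 99.962854.
deff = 76.768771 / 99.962854 = 0.7680.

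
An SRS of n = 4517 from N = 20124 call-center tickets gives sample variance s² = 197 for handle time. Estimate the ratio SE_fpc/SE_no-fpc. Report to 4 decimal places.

f = n/N = 4517/20124 = 0.22445836.
SE_no-fpc = √(s²/n) = 0.2088373; SE_fpc = √((1−f)s²/n) = 0.18391224.
Ratio = √(1−f) = 0.88064842.

0.8806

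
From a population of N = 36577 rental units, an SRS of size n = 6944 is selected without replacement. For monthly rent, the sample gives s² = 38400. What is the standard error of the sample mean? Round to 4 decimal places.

2.1166

Under SRS without replacement, Var(ȳ) = (1 − f)·s²/n with f = n/N = 6944/36577 = 0.18984608.
Var(ȳ) = (1 − 0.18984608)·38400/6944 = 0.81015392·5.5299539 = 4.4801139.
SE(ȳ) = √(4.4801139) = 2.1166.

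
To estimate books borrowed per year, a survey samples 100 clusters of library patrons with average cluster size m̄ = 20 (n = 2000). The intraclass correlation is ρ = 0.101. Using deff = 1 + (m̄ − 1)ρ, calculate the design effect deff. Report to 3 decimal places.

deff = 1 + (20 − 1)·0.101 = 1 + 1.919 = 2.919.

2.919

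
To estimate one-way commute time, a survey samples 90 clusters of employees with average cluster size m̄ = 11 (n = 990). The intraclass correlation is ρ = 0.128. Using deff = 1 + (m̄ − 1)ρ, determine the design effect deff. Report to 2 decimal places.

deff = 1 + (11 − 1)·0.128 = 1 + 1.28 = 2.28.

2.28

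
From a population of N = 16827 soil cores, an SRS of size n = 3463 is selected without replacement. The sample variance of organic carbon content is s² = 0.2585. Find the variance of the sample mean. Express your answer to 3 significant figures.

5.93 × 10^-5

Under SRS without replacement, Var(ȳ) = (1 − f)·s²/n with f = n/N = 3463/16827 = 0.20580020.
Var(ȳ) = (1 − 0.20580020)·0.2585/3463 = 0.79419980·7.464626 × 10^-5 = 5.9284045 × 10^-5.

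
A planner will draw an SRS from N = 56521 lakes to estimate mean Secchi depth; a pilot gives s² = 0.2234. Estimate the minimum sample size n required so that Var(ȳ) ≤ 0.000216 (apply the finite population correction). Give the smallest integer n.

1016

Without fpc, n₀ = s²/D = 0.2234/0.000216 = 1034.2593.
With fpc, (1 − n/N)·s²/n ≤ D requires n ≥ n₀/(1 + n₀/N) = 1034.2593/(1 + 1034.2593/56521) = 1015.6738.
Rounding up, n = 1016.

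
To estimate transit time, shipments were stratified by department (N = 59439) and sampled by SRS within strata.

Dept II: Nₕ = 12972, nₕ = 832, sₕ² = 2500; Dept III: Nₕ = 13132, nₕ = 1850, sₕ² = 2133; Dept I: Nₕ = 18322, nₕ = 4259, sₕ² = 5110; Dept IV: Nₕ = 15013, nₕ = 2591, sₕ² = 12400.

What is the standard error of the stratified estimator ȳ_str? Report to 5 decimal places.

0.72278

Var(ȳ_str) = Σₕ Wₕ²(1 − fₕ)sₕ²/nₕ with Wₕ = Nₕ/N, N = 59439.
Dept II: Wₕ = 0.21824055; term = 0.21824055²·(1 − 0.06413814)·2500/832 = 0.13393662.
Dept III: Wₕ = 0.22093238; term = 0.22093238²·(1 − 0.14087725)·2133/1850 = 0.048349625.
Dept I: Wₕ = 0.30824879; term = 0.30824879²·(1 − 0.23245279)·5110/4259 = 0.087502634.
Dept IV: Wₕ = 0.25257827; term = 0.25257827²·(1 − 0.17258376)·12400/2591 = 0.25262149.
Sum = 0.52241037.
SE = √(0.52241037) = 0.72278.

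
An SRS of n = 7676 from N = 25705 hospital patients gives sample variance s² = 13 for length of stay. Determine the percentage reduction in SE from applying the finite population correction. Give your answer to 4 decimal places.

f = n/N = 7676/25705 = 0.29861895.
SE_no-fpc = √(s²/n) = 0.041153255; SE_fpc = √((1−f)s²/n) = 0.034465232.
Ratio = √(1−f) = 0.83748496. Reduction = 100·(1 − 0.83748496) = 16.2515%.

16.2515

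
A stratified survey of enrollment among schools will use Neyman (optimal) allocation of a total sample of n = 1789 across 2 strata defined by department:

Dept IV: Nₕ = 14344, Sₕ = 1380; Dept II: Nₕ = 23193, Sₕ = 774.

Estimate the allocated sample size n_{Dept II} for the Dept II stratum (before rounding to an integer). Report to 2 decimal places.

Neyman allocation: nₕ = n·NₕSₕ / Σⱼ NⱼSⱼ.
Σ NⱼSⱼ = 14344·1380 + 23193·774 = 3.7746102 × 10^7.
n_{Dept II} = 1789·23193·774 / (3.7746102 × 10^7) = 850.82.

850.82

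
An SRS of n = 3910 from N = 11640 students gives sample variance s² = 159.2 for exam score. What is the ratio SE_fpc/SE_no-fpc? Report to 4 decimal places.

f = n/N = 3910/11640 = 0.33591065.
SE_no-fpc = √(s²/n) = 0.20178234; SE_fpc = √((1−f)s²/n) = 0.16443581.
Ratio = √(1−f) = 0.81491677.

0.8149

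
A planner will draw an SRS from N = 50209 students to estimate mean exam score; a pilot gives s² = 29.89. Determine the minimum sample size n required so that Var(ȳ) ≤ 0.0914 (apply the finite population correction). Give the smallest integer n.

325

Without fpc, n₀ = s²/D = 29.89/0.0914 = 327.0241.
With fpc, (1 − n/N)·s²/n ≤ D requires n ≥ n₀/(1 + n₀/N) = 327.0241/(1 + 327.0241/50209) = 324.9079.
Rounding up, n = 325.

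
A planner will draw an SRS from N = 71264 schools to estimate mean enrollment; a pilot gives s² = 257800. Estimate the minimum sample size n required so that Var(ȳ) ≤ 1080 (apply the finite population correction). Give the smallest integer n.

238

Without fpc, n₀ = s²/D = 257800/1080 = 238.7037.
With fpc, (1 − n/N)·s²/n ≤ D requires n ≥ n₀/(1 + n₀/N) = 238.7037/(1 + 238.7037/71264) = 237.9068.
Rounding up, n = 238.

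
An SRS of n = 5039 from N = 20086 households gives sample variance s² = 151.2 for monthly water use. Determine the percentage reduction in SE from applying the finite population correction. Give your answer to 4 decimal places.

f = n/N = 5039/20086 = 0.25087125.
SE_no-fpc = √(s²/n) = 0.17322227; SE_fpc = √((1−f)s²/n) = 0.14992772.
Ratio = √(1−f) = 0.86552224. Reduction = 100·(1 − 0.86552224) = 13.4478%.

13.4478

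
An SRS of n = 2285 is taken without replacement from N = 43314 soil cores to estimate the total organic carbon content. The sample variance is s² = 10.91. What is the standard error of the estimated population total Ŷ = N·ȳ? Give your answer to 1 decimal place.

2912.9

Var(Ŷ) = N²·Var(ȳ) = N²·(1 − n/N)·s²/n.
f = 2285/43314 = 0.05275431; Var(ȳ) = 0.94724569·10.91/2285 = 0.0045227355.
Var(Ŷ) = 43314² · 0.0045227355 = 8.4851158 × 10^6.
SE(Ŷ) = √(8.4851158 × 10^6) = 2912.9.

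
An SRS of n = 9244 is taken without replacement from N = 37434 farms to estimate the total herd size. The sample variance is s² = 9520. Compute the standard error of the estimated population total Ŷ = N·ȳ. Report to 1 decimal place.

32966.2

Var(Ŷ) = N²·Var(ȳ) = N²·(1 − n/N)·s²/n.
f = 9244/37434 = 0.24694128; Var(ȳ) = 0.75305872·9520/9244 = 0.77554294.
Var(Ŷ) = 37434² · 0.77554294 = 1.0867717 × 10^9.
SE(Ŷ) = √(1.0867717 × 10^9) = 32966.2.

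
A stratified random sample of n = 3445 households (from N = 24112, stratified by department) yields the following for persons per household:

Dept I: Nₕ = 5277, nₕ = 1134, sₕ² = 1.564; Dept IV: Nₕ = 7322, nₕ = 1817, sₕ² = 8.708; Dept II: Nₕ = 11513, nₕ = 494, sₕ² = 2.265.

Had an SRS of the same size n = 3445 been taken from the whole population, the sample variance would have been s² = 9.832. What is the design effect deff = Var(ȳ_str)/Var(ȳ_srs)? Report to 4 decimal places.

0.5660

Var(ȳ_str) = Σ Wₕ²(1−fₕ)sₕ²/nₕ with Wₕ = Nₕ/24112:
  Dept I: (5277/24112)²·(1−1134/5277)·1.564/1134 = 5.1863193 × 10^-5
  Dept IV: (7322/24112)²·(1−1817/7322)·8.708/1817 = 3.322646 × 10^-4
  Dept II: (11513/24112)²·(1−494/11513)·2.265/494 = 0.0010004732
  → Var(ȳ_str) = 0.001384601.
Var(ȳ_srs) = (1 − 3445/24112)·9.832/3445 = 0.0024462275.
deff = 0.001384601 / 0.0024462275 = 0.5660.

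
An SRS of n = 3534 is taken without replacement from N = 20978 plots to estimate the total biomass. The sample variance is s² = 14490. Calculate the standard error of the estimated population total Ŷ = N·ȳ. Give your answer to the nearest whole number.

38735

Var(Ŷ) = N²·Var(ȳ) = N²·(1 − n/N)·s²/n.
f = 3534/20978 = 0.16846220; Var(ȳ) = 0.83153780·14490/3534 = 3.4094462.
Var(Ŷ) = 20978² · 3.4094462 = 1.5004171 × 10^9.
SE(Ŷ) = √(1.5004171 × 10^9) = 38735.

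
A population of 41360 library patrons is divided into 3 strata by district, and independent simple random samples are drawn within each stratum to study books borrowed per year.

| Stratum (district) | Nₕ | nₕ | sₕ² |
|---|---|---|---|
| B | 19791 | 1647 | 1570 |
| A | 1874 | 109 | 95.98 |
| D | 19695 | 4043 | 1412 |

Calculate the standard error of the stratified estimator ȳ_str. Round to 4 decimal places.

0.5145

Var(ȳ_str) = Σₕ Wₕ²(1 − fₕ)sₕ²/nₕ with Wₕ = Nₕ/N, N = 41360.
B: Wₕ = 0.47850580; term = 0.47850580²·(1 − 0.08321965)·1570/1647 = 0.20009939.
A: Wₕ = 0.04530948; term = 0.04530948²·(1 − 0.05816435)·95.98/109 = 0.0017025798.
D: Wₕ = 0.47618472; term = 0.47618472²·(1 − 0.20528053)·1412/4043 = 0.062935505.
Sum = 0.26473747.
SE = √(0.26473747) = 0.5145.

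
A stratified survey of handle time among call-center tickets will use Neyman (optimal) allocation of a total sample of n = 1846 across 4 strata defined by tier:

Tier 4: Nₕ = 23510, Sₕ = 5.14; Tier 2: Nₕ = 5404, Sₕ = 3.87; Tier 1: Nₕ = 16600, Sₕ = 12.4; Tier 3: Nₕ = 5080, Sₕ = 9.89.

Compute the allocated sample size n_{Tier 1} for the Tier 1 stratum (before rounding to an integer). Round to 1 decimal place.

955.1

Neyman allocation: nₕ = n·NₕSₕ / Σⱼ NⱼSⱼ.
Σ NⱼSⱼ = 23510·5.14 + 5404·3.87 + 16600·12.4 + 5080·9.89 = 397836.08.
n_{Tier 1} = 1846·16600·12.4 / 397836.08 = 955.1.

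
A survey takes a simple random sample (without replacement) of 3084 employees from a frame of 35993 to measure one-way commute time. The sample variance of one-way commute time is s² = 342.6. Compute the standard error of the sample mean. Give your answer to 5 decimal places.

Under SRS without replacement, Var(ȳ) = (1 − f)·s²/n with f = n/N = 3084/35993 = 0.08568333.
Var(ȳ) = (1 − 0.08568333)·342.6/3084 = 0.91431667·0.11108949 = 0.10157098.
SE(ȳ) = √(0.10157098) = 0.31870.

0.31870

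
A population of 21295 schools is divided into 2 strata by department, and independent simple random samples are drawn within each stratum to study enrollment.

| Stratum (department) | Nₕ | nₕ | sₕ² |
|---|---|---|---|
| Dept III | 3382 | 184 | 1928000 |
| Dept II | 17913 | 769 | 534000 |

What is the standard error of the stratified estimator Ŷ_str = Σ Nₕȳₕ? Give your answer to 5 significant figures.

571470

Var(Ŷ_str) = Σₕ Nₕ²(1 − fₕ)sₕ²/nₕ.
Dept III: 3382²·(1 − 184/3382)·1928000/184 = 1.1332906 × 10^11.
Dept II: 17913²·(1 − 769/17913)·534000/769 = 2.1325312 × 10^11.
Sum = 3.2658218 × 10^11.
SE = √(3.2658218 × 10^11) = 571470.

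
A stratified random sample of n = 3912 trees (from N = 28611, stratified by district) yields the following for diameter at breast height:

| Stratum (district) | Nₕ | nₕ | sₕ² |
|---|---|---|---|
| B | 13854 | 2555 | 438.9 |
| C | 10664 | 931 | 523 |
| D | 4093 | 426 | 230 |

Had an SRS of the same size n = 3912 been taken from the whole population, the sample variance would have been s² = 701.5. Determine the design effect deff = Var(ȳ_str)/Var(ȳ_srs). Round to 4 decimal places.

0.7363

Var(ȳ_str) = Σ Wₕ²(1−fₕ)sₕ²/nₕ with Wₕ = Nₕ/28611:
  B: (13854/28611)²·(1−2555/13854)·438.9/2555 = 0.032849124
  C: (10664/28611)²·(1−931/10664)·523/931 = 0.071228335
  D: (4093/28611)²·(1−426/4093)·230/426 = 0.0098993075
  → Var(ȳ_str) = 0.11397677.
Var(ȳ_srs) = (1 − 3912/28611)·701.5/3912 = 0.1548015.
deff = 0.11397677 / 0.1548015 = 0.7363.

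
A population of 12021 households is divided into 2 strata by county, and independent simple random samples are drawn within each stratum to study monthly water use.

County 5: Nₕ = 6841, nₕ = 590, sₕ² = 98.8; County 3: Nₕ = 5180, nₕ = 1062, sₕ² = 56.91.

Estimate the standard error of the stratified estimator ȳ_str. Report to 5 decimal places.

Var(ȳ_str) = Σₕ Wₕ²(1 − fₕ)sₕ²/nₕ with Wₕ = Nₕ/N, N = 12021.
County 5: Wₕ = 0.56908743; term = 0.56908743²·(1 − 0.08624470)·98.8/590 = 0.04955561.
County 3: Wₕ = 0.43091257; term = 0.43091257²·(1 − 0.20501931)·56.91/1062 = 0.0079104097.
Sum = 0.05746602.
SE = √(0.05746602) = 0.23972.

0.23972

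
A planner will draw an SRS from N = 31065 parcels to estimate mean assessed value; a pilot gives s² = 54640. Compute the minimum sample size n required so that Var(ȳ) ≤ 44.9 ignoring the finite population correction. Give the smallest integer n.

1217

Without fpc, n₀ = s²/D = 54640/44.9 = 1216.9265.
Rounding up, n = 1217.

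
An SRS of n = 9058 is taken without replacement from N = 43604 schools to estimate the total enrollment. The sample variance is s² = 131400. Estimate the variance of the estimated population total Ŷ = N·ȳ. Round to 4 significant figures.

2.185 × 10^10

Var(Ŷ) = N²·Var(ȳ) = N²·(1 − n/N)·s²/n.
f = 9058/43604 = 0.20773324; Var(ȳ) = 0.79226676·131400/9058 = 11.493029.
Var(Ŷ) = 43604² · 11.493029 = 2.1851797 × 10^10.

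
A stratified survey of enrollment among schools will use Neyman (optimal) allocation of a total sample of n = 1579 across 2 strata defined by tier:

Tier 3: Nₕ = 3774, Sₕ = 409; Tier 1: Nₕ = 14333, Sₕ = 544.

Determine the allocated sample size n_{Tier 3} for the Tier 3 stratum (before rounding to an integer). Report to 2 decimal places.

260.93

Neyman allocation: nₕ = n·NₕSₕ / Σⱼ NⱼSⱼ.
Σ NⱼSⱼ = 3774·409 + 14333·544 = 9.340718 × 10^6.
n_{Tier 3} = 1579·3774·409 / (9.340718 × 10^6) = 260.93.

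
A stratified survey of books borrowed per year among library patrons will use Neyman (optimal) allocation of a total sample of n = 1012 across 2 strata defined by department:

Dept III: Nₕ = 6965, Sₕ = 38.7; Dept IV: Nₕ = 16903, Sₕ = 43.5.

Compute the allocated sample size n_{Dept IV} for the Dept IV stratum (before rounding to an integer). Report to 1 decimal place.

740.5

Neyman allocation: nₕ = n·NₕSₕ / Σⱼ NⱼSⱼ.
Σ NⱼSⱼ = 6965·38.7 + 16903·43.5 = 1.004826 × 10^6.
n_{Dept IV} = 1012·16903·43.5 / (1.004826 × 10^6) = 740.5.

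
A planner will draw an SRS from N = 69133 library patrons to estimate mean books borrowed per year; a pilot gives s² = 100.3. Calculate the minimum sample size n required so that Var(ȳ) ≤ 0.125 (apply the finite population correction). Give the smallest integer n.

794

Without fpc, n₀ = s²/D = 100.3/0.125 = 802.4000.
With fpc, (1 − n/N)·s²/n ≤ D requires n ≥ n₀/(1 + n₀/N) = 802.4000/(1 + 802.4000/69133) = 793.1937.
Rounding up, n = 794.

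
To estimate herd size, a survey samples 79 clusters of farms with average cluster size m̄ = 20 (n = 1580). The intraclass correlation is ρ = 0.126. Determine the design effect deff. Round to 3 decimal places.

3.394

deff = 1 + (20 − 1)·0.126 = 1 + 2.394 = 3.394.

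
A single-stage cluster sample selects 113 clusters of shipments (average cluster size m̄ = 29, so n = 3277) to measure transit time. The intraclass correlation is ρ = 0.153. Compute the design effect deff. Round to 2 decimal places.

5.28

deff = 1 + (29 − 1)·0.153 = 1 + 4.284 = 5.284.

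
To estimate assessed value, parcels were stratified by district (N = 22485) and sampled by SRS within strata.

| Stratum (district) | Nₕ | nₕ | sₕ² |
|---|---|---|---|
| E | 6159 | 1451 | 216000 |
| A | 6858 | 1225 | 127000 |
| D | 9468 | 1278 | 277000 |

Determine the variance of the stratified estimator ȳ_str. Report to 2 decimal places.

49.70

Var(ȳ_str) = Σₕ Wₕ²(1 − fₕ)sₕ²/nₕ with Wₕ = Nₕ/N, N = 22485.
E: Wₕ = 0.27391594; term = 0.27391594²·(1 − 0.23559019)·216000/1451 = 8.5378243.
A: Wₕ = 0.30500334; term = 0.30500334²·(1 − 0.17862351)·127000/1225 = 7.9217126.
D: Wₕ = 0.42108072; term = 0.42108072²·(1 − 0.13498099)·277000/1278 = 33.243388.
Sum = 49.702925.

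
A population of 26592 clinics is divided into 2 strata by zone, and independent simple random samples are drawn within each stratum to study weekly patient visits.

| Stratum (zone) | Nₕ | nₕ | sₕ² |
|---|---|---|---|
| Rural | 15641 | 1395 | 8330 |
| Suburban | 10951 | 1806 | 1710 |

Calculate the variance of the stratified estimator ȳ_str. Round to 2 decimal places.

2.02

Var(ȳ_str) = Σₕ Wₕ²(1 − fₕ)sₕ²/nₕ with Wₕ = Nₕ/N, N = 26592.
Rural: Wₕ = 0.58818442; term = 0.58818442²·(1 − 0.08918867)·8330/1395 = 1.8815954.
Suburban: Wₕ = 0.41181558; term = 0.41181558²·(1 − 0.16491645)·1710/1806 = 0.13409539.
Sum = 2.0156908.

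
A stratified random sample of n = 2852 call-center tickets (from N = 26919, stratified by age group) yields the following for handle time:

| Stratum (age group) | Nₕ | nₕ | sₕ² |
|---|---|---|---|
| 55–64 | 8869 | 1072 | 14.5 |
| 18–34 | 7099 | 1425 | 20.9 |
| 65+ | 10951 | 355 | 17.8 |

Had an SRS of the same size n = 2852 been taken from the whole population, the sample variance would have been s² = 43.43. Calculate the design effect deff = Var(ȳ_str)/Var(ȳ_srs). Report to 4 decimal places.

Var(ȳ_str) = Σ Wₕ²(1−fₕ)sₕ²/nₕ with Wₕ = Nₕ/26919:
  55–64: (8869/26919)²·(1−1072/8869)·14.5/1072 = 0.0012907959
  18–34: (7099/26919)²·(1−1425/7099)·20.9/1425 = 8.1526741 × 10^-4
  65+: (10951/26919)²·(1−355/10951)·17.8/355 = 0.0080291493
  → Var(ȳ_str) = 0.010135213.
Var(ȳ_srs) = (1 − 2852/26919)·43.43/2852 = 0.013614552.
deff = 0.010135213 / 0.013614552 = 0.7444.

0.7444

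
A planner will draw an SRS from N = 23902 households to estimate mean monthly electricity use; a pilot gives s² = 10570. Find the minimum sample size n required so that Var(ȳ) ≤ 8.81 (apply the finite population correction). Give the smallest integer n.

Without fpc, n₀ = s²/D = 10570/8.81 = 1199.7730.
With fpc, (1 − n/N)·s²/n ≤ D requires n ≥ n₀/(1 + n₀/N) = 1199.7730/(1 + 1199.7730/23902) = 1142.4282.
Rounding up, n = 1143.

1143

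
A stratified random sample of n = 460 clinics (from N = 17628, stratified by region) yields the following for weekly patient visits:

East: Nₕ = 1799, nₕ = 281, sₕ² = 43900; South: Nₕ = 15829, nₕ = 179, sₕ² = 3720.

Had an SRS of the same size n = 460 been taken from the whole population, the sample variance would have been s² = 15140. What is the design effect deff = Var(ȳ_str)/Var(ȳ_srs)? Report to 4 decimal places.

0.5597

Var(ȳ_str) = Σ Wₕ²(1−fₕ)sₕ²/nₕ with Wₕ = Nₕ/17628:
  East: (1799/17628)²·(1−281/1799)·43900/281 = 1.372951
  South: (15829/17628)²·(1−179/15829)·3720/179 = 16.567297
  → Var(ȳ_str) = 17.940248.
Var(ȳ_srs) = (1 − 460/17628)·15140/460 = 32.054183.
deff = 17.940248 / 32.054183 = 0.5597.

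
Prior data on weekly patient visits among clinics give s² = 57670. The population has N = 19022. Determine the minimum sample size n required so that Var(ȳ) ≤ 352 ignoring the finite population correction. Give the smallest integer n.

Without fpc, n₀ = s²/D = 57670/352 = 163.8352.
Rounding up, n = 164.

164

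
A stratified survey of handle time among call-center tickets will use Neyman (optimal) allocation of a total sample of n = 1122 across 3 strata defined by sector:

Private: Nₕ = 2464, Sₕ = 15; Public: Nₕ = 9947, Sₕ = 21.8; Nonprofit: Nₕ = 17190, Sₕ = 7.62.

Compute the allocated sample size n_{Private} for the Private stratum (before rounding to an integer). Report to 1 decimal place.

107.8

Neyman allocation: nₕ = n·NₕSₕ / Σⱼ NⱼSⱼ.
Σ NⱼSⱼ = 2464·15 + 9947·21.8 + 17190·7.62 = 384792.4.
n_{Private} = 1122·2464·15 / 384792.4 = 107.8.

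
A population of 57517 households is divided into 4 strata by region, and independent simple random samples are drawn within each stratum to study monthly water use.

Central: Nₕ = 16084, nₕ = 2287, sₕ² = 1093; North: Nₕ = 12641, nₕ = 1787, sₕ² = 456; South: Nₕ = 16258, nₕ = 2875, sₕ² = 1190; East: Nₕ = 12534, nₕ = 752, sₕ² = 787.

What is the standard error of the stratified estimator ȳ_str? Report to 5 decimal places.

0.34144

Var(ȳ_str) = Σₕ Wₕ²(1 − fₕ)sₕ²/nₕ with Wₕ = Nₕ/N, N = 57517.
Central: Wₕ = 0.27963906; term = 0.27963906²·(1 − 0.14219100)·1093/2287 = 0.032058284.
North: Wₕ = 0.21977850; term = 0.21977850²·(1 − 0.14136540)·456/1787 = 0.010583251.
South: Wₕ = 0.28266426; term = 0.28266426²·(1 − 0.17683602)·1190/2875 = 0.02722308.
East: Wₕ = 0.21791818; term = 0.21791818²·(1 − 0.05999681)·787/752 = 0.046716807.
Sum = 0.11658142.
SE = √(0.11658142) = 0.34144.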